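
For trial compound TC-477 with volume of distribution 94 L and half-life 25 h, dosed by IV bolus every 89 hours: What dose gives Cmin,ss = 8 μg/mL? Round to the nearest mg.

8117 mg

τ/t½ = 89/25 ≈ 3.56, so f = (1/2)^(89/25) ≈ 0.084788.
Cmin,ss = (D/Vd)·f/(1−f), so D = Cmin,ss·Vd·(1−f)/f.
D = 8 × 94 × (1−f)/f ≈ 8 × 94 × 10.79412 ≈ 8117.18 mg.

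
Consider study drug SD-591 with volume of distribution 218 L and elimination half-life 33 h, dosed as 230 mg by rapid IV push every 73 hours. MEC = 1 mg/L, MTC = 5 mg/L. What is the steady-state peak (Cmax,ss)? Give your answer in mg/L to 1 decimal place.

1.3 mg/L

τ/t½ = 73/33 ≈ 2.2121, so fraction remaining f = (1/2)^(73/33) ≈ 0.2158.
At steady state, accumulation factor R = 1/(1 − e^(−kτ)) ≈ 1.2752.
Each bolus raises the concentration by D/Vd = 230/218 ≈ 1.055 mg/L.
Steady-state peak Cmax,ss = C₀·R ≈ 1.055 × 1.2752 ≈ 1.345 mg/L.
Peak 1.3 mg/L vs MTC 5 mg/L: below toxic threshold.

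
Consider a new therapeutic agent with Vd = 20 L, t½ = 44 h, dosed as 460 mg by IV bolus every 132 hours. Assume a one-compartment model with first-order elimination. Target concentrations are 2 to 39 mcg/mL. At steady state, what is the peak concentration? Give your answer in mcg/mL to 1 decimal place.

26.3 mcg/mL

τ = 132 h = 3 half-lives, so f = (1/2)^3 = 0.125.
At steady state, R = 1/(1 − 0.125) = 8/7.
Single-dose peak C₀ = D/Vd = 460/20 = 23 mcg/mL.
Steady-state peak Cmax,ss = C₀·R = 23 × 8/7 ≈ 26.286 mcg/mL.
Peak 26.3 mcg/mL vs MTC 39 mcg/mL: below toxic threshold.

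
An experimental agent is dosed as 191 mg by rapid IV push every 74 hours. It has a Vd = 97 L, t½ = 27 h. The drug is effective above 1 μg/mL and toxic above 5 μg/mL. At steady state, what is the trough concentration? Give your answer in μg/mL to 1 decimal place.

0.3 μg/mL

k = ln2/t½ = ln2/27 ≈ 0.025672 h⁻¹; fraction remaining f = e^(−kτ) = e^(−0.025672×74) ≈ 0.1496.
Single-dose peak C₀ = D/Vd = 191/97 ≈ 1.969 μg/mL.
Steady-state trough Cmin,ss = C₀·f/(1−f) ≈ 1.969 × 0.1496/0.8504 ≈ 0.346 μg/mL.
Trough 0.3 μg/mL vs MEC 1 μg/mL: subtherapeutic.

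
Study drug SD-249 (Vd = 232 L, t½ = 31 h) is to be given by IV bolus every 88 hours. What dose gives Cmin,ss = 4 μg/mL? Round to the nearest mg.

5711 mg

τ/t½ = 88/31 ≈ 2.8387, so f = (1/2)^(88/31) ≈ 0.139786.
Cmin,ss = (D/Vd)·f/(1−f), so D = Cmin,ss·Vd·(1−f)/f.
D = 4 × 232 × (1−f)/f ≈ 4 × 232 × 6.15379 ≈ 5710.72 mg.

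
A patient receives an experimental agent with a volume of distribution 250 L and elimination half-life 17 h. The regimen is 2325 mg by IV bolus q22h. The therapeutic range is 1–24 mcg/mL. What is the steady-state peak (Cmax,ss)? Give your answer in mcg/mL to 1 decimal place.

15.7 mcg/mL

k = ln2/t½ = ln2/17 ≈ 0.040773 h⁻¹; fraction remaining f = e^(−kτ) = e^(−0.040773×22) ≈ 0.4078.
At steady state, accumulation factor R = 1/(1 − e^(−kτ)) ≈ 1.6886.
Single-dose peak C₀ = D/Vd = 2325/250 ≈ 9.300 mcg/mL.
Steady-state peak Cmax,ss = C₀·R ≈ 9.300 × 1.6886 ≈ 15.704 mcg/mL.
Peak 15.7 mcg/mL vs MTC 24 mcg/mL: below toxic threshold.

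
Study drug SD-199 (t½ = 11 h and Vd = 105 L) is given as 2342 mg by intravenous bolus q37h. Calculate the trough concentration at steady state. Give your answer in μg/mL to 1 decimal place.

Over one 37-h interval, 37/11 ≈ 3.3636 half-lives elapse, leaving f ≈ 0.0972 of each dose.
Single-dose peak C₀ = D/Vd = 2342/105 ≈ 22.305 μg/mL.
Steady-state trough Cmin,ss = C₀·f/(1−f) ≈ 22.305 × 0.0972/0.9028 ≈ 2.401 μg/mL.

2.4 μg/mL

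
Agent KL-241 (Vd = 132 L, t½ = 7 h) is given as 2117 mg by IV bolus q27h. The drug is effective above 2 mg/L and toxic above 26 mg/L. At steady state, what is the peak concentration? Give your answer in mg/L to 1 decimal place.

17.2 mg/L

τ/t½ = 27/7 ≈ 3.8571, so fraction remaining f = (1/2)^(27/7) ≈ 0.0690.
At steady state, accumulation factor R = 1/(1 − e^(−kτ)) ≈ 1.0741.
Single-dose peak C₀ = D/Vd = 2117/132 ≈ 16.038 mg/L.
Cmax,ss = C₀/(1 − f) ≈ 16.038/0.9310 ≈ 17.227 mg/L.
Peak 17.2 mg/L vs MTC 26 mg/L: below toxic threshold.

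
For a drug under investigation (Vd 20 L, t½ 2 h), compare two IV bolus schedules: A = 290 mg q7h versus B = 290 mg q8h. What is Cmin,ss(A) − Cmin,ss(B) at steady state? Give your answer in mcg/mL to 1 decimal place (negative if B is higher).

0.4 mcg/mL

Regimen A: f = (1/2)^(7/2) ≈ 0.0884; Cmin,ss = (290/20)·f/(1−f) ≈ 1.406 mcg/mL.
Regimen B: f = (1/2)^(8/2) ≈ 0.0625; Cmin,ss = (290/20)·f/(1−f) ≈ 0.967 mcg/mL.
Difference ≈ 1.406 − 0.967 ≈ 0.439 mcg/mL.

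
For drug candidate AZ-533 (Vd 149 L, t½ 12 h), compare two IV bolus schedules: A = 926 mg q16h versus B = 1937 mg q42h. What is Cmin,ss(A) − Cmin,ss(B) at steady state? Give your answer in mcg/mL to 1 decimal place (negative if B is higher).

Regimen A: f = (1/2)^(16/12) ≈ 0.3969; Cmin,ss = (926/149)·f/(1−f) ≈ 4.090 mcg/mL.
Regimen B: f = (1/2)^(42/12) ≈ 0.0884; Cmin,ss = (1937/149)·f/(1−f) ≈ 1.261 mcg/mL.
Difference ≈ 4.090 − 1.261 ≈ 2.829 mcg/mL.

2.8 mcg/mL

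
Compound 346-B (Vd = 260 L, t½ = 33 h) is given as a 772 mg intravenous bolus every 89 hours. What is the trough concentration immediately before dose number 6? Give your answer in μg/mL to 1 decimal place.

f = (1/2)^(τ/t½) = (1/2)^(89/33) ≈ 0.1542.
C₀ = D/Vd = 772/260 ≈ 2.969 μg/mL.
Before the 6th dose, 5 doses have been given. Superposition: Cmin = C₀·(f + f² + … + f^5).
≈ 2.969 × (0.1542 + 0.0238 + 0.0037 + 0.0006 + 0.0001) ≈ 2.969 × 0.1824 ≈ 0.542 μg/mL.

0.5 μg/mL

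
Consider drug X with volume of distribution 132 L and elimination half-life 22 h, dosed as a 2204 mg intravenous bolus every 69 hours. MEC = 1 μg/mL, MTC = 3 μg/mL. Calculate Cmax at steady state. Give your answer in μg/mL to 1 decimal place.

18.8 μg/mL

k = ln2/t½ = ln2/22 ≈ 0.031507 h⁻¹; fraction remaining f = e^(−kτ) = e^(−0.031507×69) ≈ 0.1137.
At steady state, accumulation factor R = 1/(1 − e^(−kτ)) ≈ 1.1283.
Single-dose peak C₀ = D/Vd = 2204/132 ≈ 16.697 μg/mL.
Steady-state peak Cmax,ss = C₀·R ≈ 16.697 × 1.1283 ≈ 18.839 μg/mL.
Peak 18.8 μg/mL vs MTC 3 μg/mL: exceeds toxic threshold.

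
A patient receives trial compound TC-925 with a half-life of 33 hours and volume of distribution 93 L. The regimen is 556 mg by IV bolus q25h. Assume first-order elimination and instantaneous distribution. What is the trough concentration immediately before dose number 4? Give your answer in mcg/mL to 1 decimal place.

f = (1/2)^(τ/t½) = (1/2)^(25/33) ≈ 0.5915.
C₀ = D/Vd = 556/93 ≈ 5.978 mcg/mL.
Before the 4th dose, 3 doses have been given. Superposition: Cmin = C₀·(f + f² + … + f^3).
≈ 5.978 × (0.5915 + 0.3499 + 0.2069) ≈ 5.978 × 1.1483 ≈ 6.865 mcg/mL.

6.9 mcg/mL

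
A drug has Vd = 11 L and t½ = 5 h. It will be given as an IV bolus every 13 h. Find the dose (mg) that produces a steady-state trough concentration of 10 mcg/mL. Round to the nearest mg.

557 mg

τ/t½ = 13/5 ≈ 2.6, so f = (1/2)^(13/5) ≈ 0.164938.
Cmin,ss = (D/Vd)·f/(1−f), so D = Cmin,ss·Vd·(1−f)/f.
D = 10 × 11 × (1−f)/f ≈ 10 × 11 × 5.06288 ≈ 556.92 mg.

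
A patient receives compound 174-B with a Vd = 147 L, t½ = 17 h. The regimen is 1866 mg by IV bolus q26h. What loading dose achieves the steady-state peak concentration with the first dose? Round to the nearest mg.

f = (1/2)^(26/17) ≈ 0.346419; accumulation ratio R = 1/(1−f) ≈ 1.53003.
Loading dose to hit Cmax,ss on first dose: D_load = D_maint·R ≈ 1866 × 1.53003 ≈ 2855.04 mg.

2855 mg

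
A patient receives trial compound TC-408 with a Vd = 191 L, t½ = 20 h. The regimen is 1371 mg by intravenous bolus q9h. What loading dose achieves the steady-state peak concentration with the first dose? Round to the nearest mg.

f = (1/2)^(9/20) ≈ 0.732043; accumulation ratio R = 1/(1−f) ≈ 3.73194.
Loading dose to hit Cmax,ss on first dose: D_load = D_maint·R ≈ 1371 × 3.73194 ≈ 5116.49 mg.

5116 mg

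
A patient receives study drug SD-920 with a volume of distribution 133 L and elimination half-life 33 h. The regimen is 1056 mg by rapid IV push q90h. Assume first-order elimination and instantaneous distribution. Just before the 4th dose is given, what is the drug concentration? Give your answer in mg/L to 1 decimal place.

f = (1/2)^(τ/t½) = (1/2)^(90/33) ≈ 0.1510.
C₀ = D/Vd = 1056/133 ≈ 7.940 mg/L.
Before the 4th dose, 3 doses have been given. Superposition: Cmin = C₀·(f + f² + … + f^3).
≈ 7.940 × (0.1510 + 0.0228 + 0.0034) ≈ 7.940 × 0.1772 ≈ 1.407 mg/L.

1.4 mg/L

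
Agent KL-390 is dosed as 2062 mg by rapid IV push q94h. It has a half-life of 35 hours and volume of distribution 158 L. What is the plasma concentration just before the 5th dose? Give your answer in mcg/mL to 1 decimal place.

2.4 mcg/mL

f = (1/2)^(τ/t½) = (1/2)^(94/35) ≈ 0.1554.
C₀ = D/Vd = 2062/158 ≈ 13.051 mcg/mL.
Before the 5th dose, 4 doses have been given. Superposition: Cmin = C₀·(f + f² + … + f^4).
≈ 13.051 × (0.1554 + 0.0241 + 0.0038 + 0.0006) ≈ 13.051 × 0.1839 ≈ 2.400 mcg/mL.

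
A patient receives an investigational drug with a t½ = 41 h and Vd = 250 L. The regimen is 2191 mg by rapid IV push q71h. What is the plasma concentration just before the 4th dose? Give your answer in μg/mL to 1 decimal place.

3.7 μg/mL

f = (1/2)^(τ/t½) = (1/2)^(71/41) ≈ 0.3011.
C₀ = D/Vd = 2191/250 ≈ 8.764 μg/mL.
Before the 4th dose, 3 doses have been given. Superposition: Cmin = C₀·(f + f² + … + f^3).
≈ 8.764 × (0.3011 + 0.0907 + 0.0273) ≈ 8.764 × 0.4191 ≈ 3.673 μg/mL.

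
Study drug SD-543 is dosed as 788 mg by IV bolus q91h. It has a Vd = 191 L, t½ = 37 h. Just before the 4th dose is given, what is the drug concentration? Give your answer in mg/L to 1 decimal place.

0.9 mg/L

f = (1/2)^(τ/t½) = (1/2)^(91/37) ≈ 0.1818.
C₀ = D/Vd = 788/191 ≈ 4.126 mg/L.
Before the 4th dose, 3 doses have been given. Superposition: Cmin = C₀·(f + f² + … + f^3).
≈ 4.126 × (0.1818 + 0.0331 + 0.0060) ≈ 4.126 × 0.2209 ≈ 0.911 mg/L.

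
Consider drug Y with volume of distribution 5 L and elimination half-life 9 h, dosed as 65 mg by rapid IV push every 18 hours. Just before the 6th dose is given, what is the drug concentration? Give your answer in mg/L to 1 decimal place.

f = (1/2)^(τ/t½) = (1/2)^(18/9) ≈ 0.2500.
C₀ = D/Vd = 65/5 ≈ 13.000 mg/L.
Before the 6th dose, 5 doses have been given. Superposition: Cmin = C₀·(f + f² + … + f^5).
≈ 13.000 × (0.2500 + 0.0625 + 0.0156 + 0.0039 + 0.0010) ≈ 13.000 × 0.3330 ≈ 4.329 mg/L.

4.3 mg/L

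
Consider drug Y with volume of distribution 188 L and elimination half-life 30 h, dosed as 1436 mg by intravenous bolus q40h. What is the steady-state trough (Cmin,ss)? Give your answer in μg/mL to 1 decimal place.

τ/t½ = 40/30 ≈ 1.3333, so fraction remaining f = (1/2)^(40/30) ≈ 0.3969.
Accumulation ratio R = 1/(1 − f) ≈ 1/0.6031 ≈ 1.6581.
Single-dose peak C₀ = D/Vd = 1436/188 ≈ 7.638 μg/mL.
Steady-state peak Cmax,ss = C₀·R ≈ 7.638 × 1.6581 ≈ 12.665 μg/mL.
Steady-state trough Cmin,ss = Cmax,ss·f ≈ 12.665 × 0.3969 ≈ 5.027 μg/mL.

5.0 μg/mL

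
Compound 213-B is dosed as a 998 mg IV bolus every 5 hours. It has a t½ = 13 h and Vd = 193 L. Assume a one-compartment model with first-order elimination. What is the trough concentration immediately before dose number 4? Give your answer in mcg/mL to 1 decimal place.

f = (1/2)^(τ/t½) = (1/2)^(5/13) ≈ 0.7660.
C₀ = D/Vd = 998/193 ≈ 5.171 mcg/mL.
Before the 4th dose, 3 doses have been given. Superposition: Cmin = C₀·(f + f² + … + f^3).
≈ 5.171 × (0.7660 + 0.5868 + 0.4495) ≈ 5.171 × 1.8023 ≈ 9.320 mcg/mL.

9.3 mcg/mL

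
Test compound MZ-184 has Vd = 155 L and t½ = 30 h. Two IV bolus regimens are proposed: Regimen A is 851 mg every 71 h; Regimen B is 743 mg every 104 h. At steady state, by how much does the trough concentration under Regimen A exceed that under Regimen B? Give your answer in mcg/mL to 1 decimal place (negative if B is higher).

Regimen A: f = (1/2)^(71/30) ≈ 0.1939; Cmin,ss = (851/155)·f/(1−f) ≈ 1.321 mcg/mL.
Regimen B: f = (1/2)^(104/30) ≈ 0.0905; Cmin,ss = (743/155)·f/(1−f) ≈ 0.477 mcg/mL.
Difference ≈ 1.321 − 0.477 ≈ 0.844 mcg/mL.

0.8 mcg/mL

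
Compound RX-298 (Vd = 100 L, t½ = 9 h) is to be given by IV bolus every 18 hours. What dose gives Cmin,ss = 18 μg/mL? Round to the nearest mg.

τ/t½ = 18/9 ≈ 2, so f = (1/2)^(18/9) ≈ 0.250000.
Cmin,ss = (D/Vd)·f/(1−f), so D = Cmin,ss·Vd·(1−f)/f.
D = 18 × 100 × (1−f)/f ≈ 18 × 100 × 3.00000 ≈ 5400.00 mg.

5400 mg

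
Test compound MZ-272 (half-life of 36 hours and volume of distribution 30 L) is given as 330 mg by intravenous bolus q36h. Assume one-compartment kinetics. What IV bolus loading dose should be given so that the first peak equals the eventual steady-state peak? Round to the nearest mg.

f = (1/2)^(36/36) ≈ 0.500000; accumulation ratio R = 1/(1−f) ≈ 2.00000.
Loading dose to hit Cmax,ss on first dose: D_load = D_maint·R ≈ 330 × 2.00000 ≈ 660.00 mg.

660 mg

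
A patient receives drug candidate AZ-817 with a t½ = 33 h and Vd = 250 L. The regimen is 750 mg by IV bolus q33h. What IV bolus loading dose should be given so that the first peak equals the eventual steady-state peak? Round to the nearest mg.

1500 mg

f = (1/2)^(33/33) ≈ 0.500000; accumulation ratio R = 1/(1−f) ≈ 2.00000.
Loading dose to hit Cmax,ss on first dose: D_load = D_maint·R ≈ 750 × 2.00000 ≈ 1500.00 mg.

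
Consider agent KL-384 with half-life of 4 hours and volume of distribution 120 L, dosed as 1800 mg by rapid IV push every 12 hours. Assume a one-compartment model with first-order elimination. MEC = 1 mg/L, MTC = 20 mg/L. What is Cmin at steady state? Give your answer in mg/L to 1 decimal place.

τ = 12 h = 3 half-lives, so f = (1/2)^3 = 0.125.
At steady state, R = 1/(1 − 0.125) = 8/7.
Single-dose peak C₀ = D/Vd = 1800/120 = 15 mg/L.
Steady-state peak Cmax,ss = C₀·R = 15 × 8/7 ≈ 17.143 mg/L.
Steady-state trough Cmin,ss = Cmax,ss·f ≈ 17.143 × 0.125 ≈ 2.143 mg/L.
Trough 2.1 mg/L vs MEC 1 mg/L: adequate.

2.1 mg/L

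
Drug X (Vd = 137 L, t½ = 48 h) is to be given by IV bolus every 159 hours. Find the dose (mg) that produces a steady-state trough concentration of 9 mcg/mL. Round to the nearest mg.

τ/t½ = 159/48 ≈ 3.3125, so f = (1/2)^(159/48) ≈ 0.100656.
Cmin,ss = (D/Vd)·f/(1−f), so D = Cmin,ss·Vd·(1−f)/f.
D = 9 × 137 × (1−f)/f ≈ 9 × 137 × 8.93483 ≈ 11016.65 mg.

11017 mg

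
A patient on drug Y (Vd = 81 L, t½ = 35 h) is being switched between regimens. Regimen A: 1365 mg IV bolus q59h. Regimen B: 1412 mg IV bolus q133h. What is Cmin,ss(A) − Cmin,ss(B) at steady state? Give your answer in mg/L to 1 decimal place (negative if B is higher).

6.3 mg/L

Regimen A: f = (1/2)^(59/35) ≈ 0.3108; Cmin,ss = (1365/81)·f/(1−f) ≈ 7.599 mg/L.
Regimen B: f = (1/2)^(133/35) ≈ 0.0718; Cmin,ss = (1412/81)·f/(1−f) ≈ 1.348 mg/L.
Difference ≈ 7.599 − 1.348 ≈ 6.251 mg/L.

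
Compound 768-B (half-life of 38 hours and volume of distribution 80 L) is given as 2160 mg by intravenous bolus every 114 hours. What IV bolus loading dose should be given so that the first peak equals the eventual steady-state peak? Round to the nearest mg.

2469 mg

f = (1/2)^(114/38) ≈ 0.125000; accumulation ratio R = 1/(1−f) ≈ 1.14286.
Loading dose to hit Cmax,ss on first dose: D_load = D_maint·R ≈ 2160 × 1.14286 ≈ 2468.58 mg.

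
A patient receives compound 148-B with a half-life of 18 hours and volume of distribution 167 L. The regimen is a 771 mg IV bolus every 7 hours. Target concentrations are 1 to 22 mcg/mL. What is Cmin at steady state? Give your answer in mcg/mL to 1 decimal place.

τ/t½ = 7/18 ≈ 0.38889, so fraction remaining f = (1/2)^(7/18) ≈ 0.7637.
Each bolus raises the concentration by D/Vd = 771/167 ≈ 4.617 mcg/mL.
Steady-state trough Cmin,ss = C₀·f/(1−f) ≈ 4.617 × 0.7637/0.2363 ≈ 14.922 mcg/mL.
Trough 14.9 mcg/mL vs MEC 1 mcg/mL: adequate.

14.9 mcg/mL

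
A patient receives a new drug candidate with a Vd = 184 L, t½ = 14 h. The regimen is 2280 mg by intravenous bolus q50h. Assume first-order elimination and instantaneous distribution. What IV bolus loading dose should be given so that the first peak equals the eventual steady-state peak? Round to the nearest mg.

2489 mg

f = (1/2)^(50/14) ≈ 0.084119; accumulation ratio R = 1/(1−f) ≈ 1.09184.
Loading dose to hit Cmax,ss on first dose: D_load = D_maint·R ≈ 2280 × 1.09184 ≈ 2489.40 mg.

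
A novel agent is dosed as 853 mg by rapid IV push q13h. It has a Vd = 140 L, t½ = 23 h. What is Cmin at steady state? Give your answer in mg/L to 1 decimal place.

τ/t½ = 13/23 ≈ 0.56522, so fraction remaining f = (1/2)^(13/23) ≈ 0.6759.
Accumulation ratio R = 1/(1 − f) ≈ 1/0.3241 ≈ 3.0855.
Each bolus raises the concentration by D/Vd = 853/140 ≈ 6.093 mg/L.
Cmax,ss = C₀/(1 − f) ≈ 6.093/0.3241 ≈ 18.800 mg/L.
Steady-state trough Cmin,ss = Cmax,ss·f ≈ 18.800 × 0.6759 ≈ 12.707 mg/L.

12.7 mg/L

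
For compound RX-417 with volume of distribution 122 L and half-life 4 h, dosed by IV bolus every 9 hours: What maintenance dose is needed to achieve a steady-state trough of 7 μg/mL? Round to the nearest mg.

3208 mg

τ/t½ = 9/4 ≈ 2.25, so f = (1/2)^(9/4) ≈ 0.210224.
Cmin,ss = (D/Vd)·f/(1−f), so D = Cmin,ss·Vd·(1−f)/f.
D = 7 × 122 × (1−f)/f ≈ 7 × 122 × 3.75683 ≈ 3208.33 mg.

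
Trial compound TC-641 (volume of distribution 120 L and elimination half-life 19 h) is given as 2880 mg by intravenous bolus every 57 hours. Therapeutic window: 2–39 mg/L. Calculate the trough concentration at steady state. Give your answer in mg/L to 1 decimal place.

3.4 mg/L

τ = 57 h = 3 half-lives, so f = (1/2)^3 = 0.125.
Accumulation ratio R = 1/(1 − f) = 1/0.875 = 8/7.
Single-dose peak C₀ = D/Vd = 2880/120 = 24 mg/L.
Steady-state peak Cmax,ss = C₀·R = 24 × 8/7 ≈ 27.429 mg/L.
Steady-state trough Cmin,ss = Cmax,ss·f ≈ 27.429 × 0.125 ≈ 3.429 mg/L.
Trough 3.4 mg/L vs MEC 2 mg/L: adequate.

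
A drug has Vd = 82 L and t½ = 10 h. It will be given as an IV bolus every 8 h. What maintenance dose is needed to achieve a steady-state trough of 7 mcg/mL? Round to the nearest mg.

425 mg

τ/t½ = 8/10 ≈ 0.8, so f = (1/2)^(8/10) ≈ 0.574349.
Cmin,ss = (D/Vd)·f/(1−f), so D = Cmin,ss·Vd·(1−f)/f.
D = 7 × 82 × (1−f)/f ≈ 7 × 82 × 0.74110 ≈ 425.39 mg.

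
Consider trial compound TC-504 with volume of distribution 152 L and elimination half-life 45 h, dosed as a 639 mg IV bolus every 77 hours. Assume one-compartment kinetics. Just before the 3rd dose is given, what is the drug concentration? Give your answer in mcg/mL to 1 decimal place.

f = (1/2)^(τ/t½) = (1/2)^(77/45) ≈ 0.3054.
C₀ = D/Vd = 639/152 ≈ 4.204 mcg/mL.
Before the 3rd dose, 2 doses have been given. Superposition: Cmin = C₀·(f + f²).
≈ 4.204 × (0.3054 + 0.0933) ≈ 4.204 × 0.3987 ≈ 1.676 mcg/mL.

1.7 mcg/mL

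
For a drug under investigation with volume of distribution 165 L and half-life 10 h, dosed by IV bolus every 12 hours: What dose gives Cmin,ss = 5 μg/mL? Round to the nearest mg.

τ/t½ = 12/10 ≈ 1.2, so f = (1/2)^(12/10) ≈ 0.435275.
Cmin,ss = (D/Vd)·f/(1−f), so D = Cmin,ss·Vd·(1−f)/f.
D = 5 × 165 × (1−f)/f ≈ 5 × 165 × 1.29740 ≈ 1070.36 mg.

1070 mg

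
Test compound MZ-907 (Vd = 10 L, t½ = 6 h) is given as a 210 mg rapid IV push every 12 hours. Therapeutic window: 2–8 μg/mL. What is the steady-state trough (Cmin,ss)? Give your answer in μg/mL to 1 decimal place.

The dosing interval is 2 half-lives, so f = 2^(−2) = 0.25.
Accumulation ratio R = 1/(1 − f) = 1/0.75 = 4/3.
Single-dose peak C₀ = D/Vd = 210/10 = 21 μg/mL.
Steady-state peak Cmax,ss = C₀·R = 21 × 4/3 ≈ 28.000 μg/mL.
Steady-state trough Cmin,ss = Cmax,ss·f ≈ 28.000 × 0.25 ≈ 7.000 μg/mL.
Trough 7.0 μg/mL vs MEC 2 μg/mL: adequate.

7.0 μg/mL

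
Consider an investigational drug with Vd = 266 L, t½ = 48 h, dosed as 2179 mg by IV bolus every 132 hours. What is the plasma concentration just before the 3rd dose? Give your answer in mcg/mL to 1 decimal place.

f = (1/2)^(τ/t½) = (1/2)^(132/48) ≈ 0.1487.
C₀ = D/Vd = 2179/266 ≈ 8.192 mcg/mL.
Before the 3rd dose, 2 doses have been given. Superposition: Cmin = C₀·(f + f²).
≈ 8.192 × (0.1487 + 0.0221) ≈ 8.192 × 0.1708 ≈ 1.399 mcg/mL.

1.4 mcg/mL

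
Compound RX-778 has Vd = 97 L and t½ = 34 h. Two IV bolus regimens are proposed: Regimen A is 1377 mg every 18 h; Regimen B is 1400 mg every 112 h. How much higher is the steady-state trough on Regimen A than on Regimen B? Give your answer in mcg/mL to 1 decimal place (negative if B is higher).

30.4 mcg/mL

Regimen A: f = (1/2)^(18/34) ≈ 0.6928; Cmin,ss = (1377/97)·f/(1−f) ≈ 32.015 mcg/mL.
Regimen B: f = (1/2)^(112/34) ≈ 0.1019; Cmin,ss = (1400/97)·f/(1−f) ≈ 1.638 mcg/mL.
Difference ≈ 32.015 − 1.638 ≈ 30.377 mcg/mL.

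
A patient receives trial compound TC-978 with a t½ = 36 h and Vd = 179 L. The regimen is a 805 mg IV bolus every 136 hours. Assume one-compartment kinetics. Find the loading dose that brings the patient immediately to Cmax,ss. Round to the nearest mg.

868 mg

f = (1/2)^(136/36) ≈ 0.072908; accumulation ratio R = 1/(1−f) ≈ 1.07864.
Loading dose to hit Cmax,ss on first dose: D_load = D_maint·R ≈ 805 × 1.07864 ≈ 868.31 mg.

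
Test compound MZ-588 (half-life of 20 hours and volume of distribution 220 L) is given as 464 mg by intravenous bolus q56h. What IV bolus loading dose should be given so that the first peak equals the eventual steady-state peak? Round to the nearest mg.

f = (1/2)^(56/20) ≈ 0.143587; accumulation ratio R = 1/(1−f) ≈ 1.16766.
Loading dose to hit Cmax,ss on first dose: D_load = D_maint·R ≈ 464 × 1.16766 ≈ 541.79 mg.

542 mg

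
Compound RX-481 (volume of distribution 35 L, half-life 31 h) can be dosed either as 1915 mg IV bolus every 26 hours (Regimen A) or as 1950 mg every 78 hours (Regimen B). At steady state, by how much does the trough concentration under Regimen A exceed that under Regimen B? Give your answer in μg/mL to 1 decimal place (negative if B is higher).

Regimen A: f = (1/2)^(26/31) ≈ 0.5591; Cmin,ss = (1915/35)·f/(1−f) ≈ 69.383 μg/mL.
Regimen B: f = (1/2)^(78/31) ≈ 0.1748; Cmin,ss = (1950/35)·f/(1−f) ≈ 11.802 μg/mL.
Difference ≈ 69.383 − 11.802 ≈ 57.581 μg/mL.

57.6 μg/mL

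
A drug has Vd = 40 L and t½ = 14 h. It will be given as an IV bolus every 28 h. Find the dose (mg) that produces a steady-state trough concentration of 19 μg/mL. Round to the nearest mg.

τ/t½ = 28/14 ≈ 2, so f = (1/2)^(28/14) ≈ 0.250000.
Cmin,ss = (D/Vd)·f/(1−f), so D = Cmin,ss·Vd·(1−f)/f.
D = 19 × 40 × (1−f)/f ≈ 19 × 40 × 3.00000 ≈ 2280.00 mg.

2280 mg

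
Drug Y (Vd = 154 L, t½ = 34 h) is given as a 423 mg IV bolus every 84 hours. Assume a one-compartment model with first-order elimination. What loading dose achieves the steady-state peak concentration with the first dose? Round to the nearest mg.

f = (1/2)^(84/34) ≈ 0.180418; accumulation ratio R = 1/(1−f) ≈ 1.22013.
Loading dose to hit Cmax,ss on first dose: D_load = D_maint·R ≈ 423 × 1.22013 ≈ 516.11 mg.

516 mg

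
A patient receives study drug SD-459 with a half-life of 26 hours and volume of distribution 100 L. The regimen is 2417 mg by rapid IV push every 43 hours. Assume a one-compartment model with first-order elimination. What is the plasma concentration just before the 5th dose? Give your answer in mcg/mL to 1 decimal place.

11.1 mcg/mL

f = (1/2)^(τ/t½) = (1/2)^(43/26) ≈ 0.3178.
C₀ = D/Vd = 2417/100 ≈ 24.170 mcg/mL.
Before the 5th dose, 4 doses have been given. Superposition: Cmin = C₀·(f + f² + … + f^4).
≈ 24.170 × (0.3178 + 0.1010 + 0.0321 + 0.0102) ≈ 24.170 × 0.4611 ≈ 11.145 mcg/mL.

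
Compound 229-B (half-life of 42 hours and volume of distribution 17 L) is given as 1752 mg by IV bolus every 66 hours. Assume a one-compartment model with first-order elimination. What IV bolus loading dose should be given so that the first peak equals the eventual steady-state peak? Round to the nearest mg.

f = (1/2)^(66/42) ≈ 0.336475; accumulation ratio R = 1/(1−f) ≈ 1.50710.
Loading dose to hit Cmax,ss on first dose: D_load = D_maint·R ≈ 1752 × 1.50710 ≈ 2640.44 mg.

2640 mg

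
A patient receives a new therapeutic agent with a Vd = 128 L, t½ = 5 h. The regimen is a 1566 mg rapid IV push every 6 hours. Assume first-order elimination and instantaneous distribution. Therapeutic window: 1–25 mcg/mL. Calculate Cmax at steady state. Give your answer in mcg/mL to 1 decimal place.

21.7 mcg/mL

τ/t½ = 6/5 ≈ 1.2, so fraction remaining f = (1/2)^(6/5) ≈ 0.4353.
Accumulation ratio R = 1/(1 − f) ≈ 1/0.5647 ≈ 1.7709.
Each bolus raises the concentration by D/Vd = 1566/128 ≈ 12.234 mcg/mL.
Cmax,ss = C₀/(1 − f) ≈ 12.234/0.5647 ≈ 21.665 mcg/mL.
Peak 21.7 mcg/mL vs MTC 25 mcg/mL: below toxic threshold.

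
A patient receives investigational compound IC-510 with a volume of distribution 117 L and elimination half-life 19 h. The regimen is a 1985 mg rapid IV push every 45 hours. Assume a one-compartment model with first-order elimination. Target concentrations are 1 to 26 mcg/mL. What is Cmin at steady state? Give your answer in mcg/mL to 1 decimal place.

k = ln2/t½ = ln2/19 ≈ 0.036481 h⁻¹; fraction remaining f = e^(−kτ) = e^(−0.036481×45) ≈ 0.1937.
Each bolus raises the concentration by D/Vd = 1985/117 ≈ 16.966 mcg/mL.
Steady-state trough Cmin,ss = C₀·f/(1−f) ≈ 16.966 × 0.1937/0.8063 ≈ 4.076 mcg/mL.
Trough 4.1 mcg/mL vs MEC 1 mcg/mL: adequate.

4.1 mcg/mL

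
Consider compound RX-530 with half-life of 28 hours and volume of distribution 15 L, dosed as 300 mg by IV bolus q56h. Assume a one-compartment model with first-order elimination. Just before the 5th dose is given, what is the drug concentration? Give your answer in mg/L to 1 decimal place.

6.6 mg/L

f = (1/2)^(τ/t½) = (1/2)^(56/28) ≈ 0.2500.
C₀ = D/Vd = 300/15 ≈ 20.000 mg/L.
Before the 5th dose, 4 doses have been given. Superposition: Cmin = C₀·(f + f² + … + f^4).
≈ 20.000 × (0.2500 + 0.0625 + 0.0156 + 0.0039) ≈ 20.000 × 0.3320 ≈ 6.640 mg/L.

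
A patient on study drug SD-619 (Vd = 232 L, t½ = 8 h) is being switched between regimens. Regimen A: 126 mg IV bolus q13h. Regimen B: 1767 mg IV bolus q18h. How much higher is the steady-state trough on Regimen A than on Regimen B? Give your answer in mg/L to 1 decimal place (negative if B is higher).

-1.8 mg/L

Regimen A: f = (1/2)^(13/8) ≈ 0.3242; Cmin,ss = (126/232)·f/(1−f) ≈ 0.261 mg/L.
Regimen B: f = (1/2)^(18/8) ≈ 0.2102; Cmin,ss = (1767/232)·f/(1−f) ≈ 2.027 mg/L.
Difference ≈ 0.261 − 2.027 ≈ -1.766 mg/L.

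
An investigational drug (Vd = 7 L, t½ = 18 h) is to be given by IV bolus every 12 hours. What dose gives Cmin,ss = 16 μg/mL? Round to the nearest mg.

τ/t½ = 12/18 ≈ 0.66667, so f = (1/2)^(12/18) ≈ 0.629961.
Cmin,ss = (D/Vd)·f/(1−f), so D = Cmin,ss·Vd·(1−f)/f.
D = 16 × 7 × (1−f)/f ≈ 16 × 7 × 0.58740 ≈ 65.79 mg.

66 mg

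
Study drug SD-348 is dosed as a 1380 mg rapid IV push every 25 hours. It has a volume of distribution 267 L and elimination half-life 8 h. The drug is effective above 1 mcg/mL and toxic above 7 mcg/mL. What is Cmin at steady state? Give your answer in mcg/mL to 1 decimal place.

τ/t½ = 25/8 ≈ 3.125, so fraction remaining f = (1/2)^(25/8) ≈ 0.1146.
Single-dose peak C₀ = D/Vd = 1380/267 ≈ 5.169 mcg/mL.
Steady-state trough Cmin,ss = C₀·f/(1−f) ≈ 5.169 × 0.1146/0.8854 ≈ 0.669 mcg/mL.
Trough 0.7 mcg/mL vs MEC 1 mcg/mL: subtherapeutic.

0.7 mcg/mL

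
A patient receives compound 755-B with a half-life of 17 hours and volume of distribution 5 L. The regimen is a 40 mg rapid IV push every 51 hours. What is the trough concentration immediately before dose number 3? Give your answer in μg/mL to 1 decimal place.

f = (1/2)^(τ/t½) = (1/2)^(51/17) ≈ 0.1250.
C₀ = D/Vd = 40/5 ≈ 8.000 μg/mL.
Before the 3rd dose, 2 doses have been given. Superposition: Cmin = C₀·(f + f²).
≈ 8.000 × (0.1250 + 0.0156) ≈ 8.000 × 0.1406 ≈ 1.125 μg/mL.

1.1 μg/mL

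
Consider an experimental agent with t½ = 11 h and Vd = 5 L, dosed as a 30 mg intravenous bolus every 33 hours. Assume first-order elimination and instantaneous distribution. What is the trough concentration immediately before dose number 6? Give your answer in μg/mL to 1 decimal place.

0.9 μg/mL

f = (1/2)^(τ/t½) = (1/2)^(33/11) ≈ 0.1250.
C₀ = D/Vd = 30/5 ≈ 6.000 μg/mL.
Before the 6th dose, 5 doses have been given. Superposition: Cmin = C₀·(f + f² + … + f^5).
≈ 6.000 × (0.1250 + 0.0156 + 0.0020 + 0.0002 + 0.0000) ≈ 6.000 × 0.1428 ≈ 0.857 μg/mL.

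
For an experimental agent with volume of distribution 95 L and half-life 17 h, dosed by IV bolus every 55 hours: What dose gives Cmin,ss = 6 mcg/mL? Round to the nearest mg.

4798 mg

τ/t½ = 55/17 ≈ 3.2353, so f = (1/2)^(55/17) ≈ 0.106189.
Cmin,ss = (D/Vd)·f/(1−f), so D = Cmin,ss·Vd·(1−f)/f.
D = 6 × 95 × (1−f)/f ≈ 6 × 95 × 8.41717 ≈ 4797.79 mg.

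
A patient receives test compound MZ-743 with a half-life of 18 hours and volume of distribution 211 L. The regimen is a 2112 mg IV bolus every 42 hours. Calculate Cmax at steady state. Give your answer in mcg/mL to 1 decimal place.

12.5 mcg/mL

τ/t½ = 42/18 ≈ 2.3333, so fraction remaining f = (1/2)^(42/18) ≈ 0.1984.
At steady state, accumulation factor R = 1/(1 − e^(−kτ)) ≈ 1.2475.
Single-dose peak C₀ = D/Vd = 2112/211 ≈ 10.009 mcg/mL.
Steady-state peak Cmax,ss = C₀·R ≈ 10.009 × 1.2475 ≈ 12.486 mcg/mL.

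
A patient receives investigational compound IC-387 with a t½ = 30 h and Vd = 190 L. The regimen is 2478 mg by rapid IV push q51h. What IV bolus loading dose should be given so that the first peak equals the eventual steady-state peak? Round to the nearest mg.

3580 mg

f = (1/2)^(51/30) ≈ 0.307786; accumulation ratio R = 1/(1−f) ≈ 1.44464.
Loading dose to hit Cmax,ss on first dose: D_load = D_maint·R ≈ 2478 × 1.44464 ≈ 3579.82 mg.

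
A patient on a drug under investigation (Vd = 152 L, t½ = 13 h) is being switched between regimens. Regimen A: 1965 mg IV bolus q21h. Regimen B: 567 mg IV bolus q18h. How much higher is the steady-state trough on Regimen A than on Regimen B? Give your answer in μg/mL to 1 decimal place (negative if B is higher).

3.9 μg/mL

Regimen A: f = (1/2)^(21/13) ≈ 0.3264; Cmin,ss = (1965/152)·f/(1−f) ≈ 6.264 μg/mL.
Regimen B: f = (1/2)^(18/13) ≈ 0.3830; Cmin,ss = (567/152)·f/(1−f) ≈ 2.316 μg/mL.
Difference ≈ 6.264 − 2.316 ≈ 3.948 μg/mL.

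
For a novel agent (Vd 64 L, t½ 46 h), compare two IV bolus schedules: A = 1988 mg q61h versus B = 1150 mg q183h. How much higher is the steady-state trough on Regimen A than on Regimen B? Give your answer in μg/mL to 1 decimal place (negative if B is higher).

19.4 μg/mL

Regimen A: f = (1/2)^(61/46) ≈ 0.3988; Cmin,ss = (1988/64)·f/(1−f) ≈ 20.605 μg/mL.
Regimen B: f = (1/2)^(183/46) ≈ 0.0634; Cmin,ss = (1150/64)·f/(1−f) ≈ 1.216 μg/mL.
Difference ≈ 20.605 − 1.216 ≈ 19.389 μg/mL.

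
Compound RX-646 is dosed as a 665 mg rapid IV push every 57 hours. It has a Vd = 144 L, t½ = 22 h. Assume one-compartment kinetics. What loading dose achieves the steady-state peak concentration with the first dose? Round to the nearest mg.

797 mg

f = (1/2)^(57/22) ≈ 0.165981; accumulation ratio R = 1/(1−f) ≈ 1.19901.
Loading dose to hit Cmax,ss on first dose: D_load = D_maint·R ≈ 665 × 1.19901 ≈ 797.34 mg.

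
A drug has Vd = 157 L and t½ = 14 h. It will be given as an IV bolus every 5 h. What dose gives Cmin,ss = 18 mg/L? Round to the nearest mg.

794 mg

τ/t½ = 5/14 ≈ 0.35714, so f = (1/2)^(5/14) ≈ 0.780709.
Cmin,ss = (D/Vd)·f/(1−f), so D = Cmin,ss·Vd·(1−f)/f.
D = 18 × 157 × (1−f)/f ≈ 18 × 157 × 0.28089 ≈ 793.80 mg.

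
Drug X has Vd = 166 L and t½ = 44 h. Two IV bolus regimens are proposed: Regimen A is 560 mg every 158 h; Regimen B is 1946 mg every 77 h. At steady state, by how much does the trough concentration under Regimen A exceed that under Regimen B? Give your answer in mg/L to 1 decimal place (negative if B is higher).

-4.7 mg/L

Regimen A: f = (1/2)^(158/44) ≈ 0.0830; Cmin,ss = (560/166)·f/(1−f) ≈ 0.305 mg/L.
Regimen B: f = (1/2)^(77/44) ≈ 0.2973; Cmin,ss = (1946/166)·f/(1−f) ≈ 4.960 mg/L.
Difference ≈ 0.305 − 4.960 ≈ -4.655 mg/L.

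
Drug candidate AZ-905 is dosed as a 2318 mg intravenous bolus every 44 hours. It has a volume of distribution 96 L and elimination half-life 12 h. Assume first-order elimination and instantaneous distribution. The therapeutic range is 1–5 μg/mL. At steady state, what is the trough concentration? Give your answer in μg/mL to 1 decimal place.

k = ln2/t½ = ln2/12 ≈ 0.057762 h⁻¹; fraction remaining f = e^(−kτ) = e^(−0.057762×44) ≈ 0.0787.
Accumulation ratio R = 1/(1 − f) ≈ 1/0.9213 ≈ 1.0854.
Single-dose peak C₀ = D/Vd = 2318/96 ≈ 24.146 μg/mL.
Cmax,ss = C₀/(1 − f) ≈ 24.146/0.9213 ≈ 26.209 μg/mL.
Steady-state trough Cmin,ss = Cmax,ss·f ≈ 26.209 × 0.0787 ≈ 2.063 μg/mL.
Trough 2.1 μg/mL vs MEC 1 μg/mL: adequate.

2.1 μg/mL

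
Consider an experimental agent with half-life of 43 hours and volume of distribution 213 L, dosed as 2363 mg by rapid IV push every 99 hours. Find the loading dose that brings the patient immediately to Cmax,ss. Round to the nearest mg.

2964 mg

f = (1/2)^(99/43) ≈ 0.202736; accumulation ratio R = 1/(1−f) ≈ 1.25429.
Loading dose to hit Cmax,ss on first dose: D_load = D_maint·R ≈ 2363 × 1.25429 ≈ 2963.89 mg.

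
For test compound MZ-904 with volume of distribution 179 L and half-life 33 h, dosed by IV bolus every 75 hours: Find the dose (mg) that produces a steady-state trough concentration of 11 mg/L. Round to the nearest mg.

7546 mg

τ/t½ = 75/33 ≈ 2.2727, so f = (1/2)^(75/33) ≈ 0.206938.
Cmin,ss = (D/Vd)·f/(1−f), so D = Cmin,ss·Vd·(1−f)/f.
D = 11 × 179 × (1−f)/f ≈ 11 × 179 × 3.83237 ≈ 7545.94 mg.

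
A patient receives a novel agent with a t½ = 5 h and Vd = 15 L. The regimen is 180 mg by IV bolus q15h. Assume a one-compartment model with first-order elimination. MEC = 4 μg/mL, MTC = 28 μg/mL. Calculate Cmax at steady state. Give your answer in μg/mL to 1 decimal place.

13.7 μg/mL

The dosing interval is 3 half-lives, so f = 2^(−3) = 0.125.
At steady state, R = 1/(1 − 0.125) = 8/7.
Single-dose peak C₀ = D/Vd = 180/15 = 12 μg/mL.
Steady-state peak Cmax,ss = C₀·R = 12 × 8/7 ≈ 13.714 μg/mL.
Peak 13.7 μg/mL vs MTC 28 μg/mL: below toxic threshold.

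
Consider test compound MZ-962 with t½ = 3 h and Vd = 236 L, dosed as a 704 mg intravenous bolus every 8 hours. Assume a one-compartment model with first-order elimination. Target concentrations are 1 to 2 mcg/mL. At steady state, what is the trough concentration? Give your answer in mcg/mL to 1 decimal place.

0.6 mcg/mL

Over one 8-h interval, 8/3 ≈ 2.6667 half-lives elapse, leaving f ≈ 0.1575 of each dose.
Single-dose peak C₀ = D/Vd = 704/236 ≈ 2.983 mcg/mL.
Steady-state trough Cmin,ss = C₀·f/(1−f) ≈ 2.983 × 0.1575/0.8425 ≈ 0.558 mcg/mL.
Trough 0.6 mcg/mL vs MEC 1 mcg/mL: subtherapeutic.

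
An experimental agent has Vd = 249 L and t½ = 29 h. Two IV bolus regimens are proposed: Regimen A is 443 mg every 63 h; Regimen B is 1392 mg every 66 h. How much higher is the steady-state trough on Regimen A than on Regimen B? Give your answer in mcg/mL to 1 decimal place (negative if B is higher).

-0.9 mcg/mL

Regimen A: f = (1/2)^(63/29) ≈ 0.2218; Cmin,ss = (443/249)·f/(1−f) ≈ 0.507 mcg/mL.
Regimen B: f = (1/2)^(66/29) ≈ 0.2065; Cmin,ss = (1392/249)·f/(1−f) ≈ 1.455 mcg/mL.
Difference ≈ 0.507 − 1.455 ≈ -0.948 mcg/mL.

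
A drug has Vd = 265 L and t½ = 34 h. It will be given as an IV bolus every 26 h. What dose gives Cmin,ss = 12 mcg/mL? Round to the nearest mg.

τ/t½ = 26/34 ≈ 0.76471, so f = (1/2)^(26/34) ≈ 0.588573.
Cmin,ss = (D/Vd)·f/(1−f), so D = Cmin,ss·Vd·(1−f)/f.
D = 12 × 265 × (1−f)/f ≈ 12 × 265 × 0.69902 ≈ 2222.88 mg.

2223 mg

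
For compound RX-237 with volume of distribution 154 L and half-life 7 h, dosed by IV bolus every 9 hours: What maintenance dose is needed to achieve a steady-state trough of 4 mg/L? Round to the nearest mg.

886 mg

τ/t½ = 9/7 ≈ 1.2857, so f = (1/2)^(9/7) ≈ 0.410168.
Cmin,ss = (D/Vd)·f/(1−f), so D = Cmin,ss·Vd·(1−f)/f.
D = 4 × 154 × (1−f)/f ≈ 4 × 154 × 1.43803 ≈ 885.83 mg.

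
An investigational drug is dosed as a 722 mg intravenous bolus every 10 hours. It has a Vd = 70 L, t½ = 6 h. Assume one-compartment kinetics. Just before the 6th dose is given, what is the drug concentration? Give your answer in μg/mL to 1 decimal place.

4.7 μg/mL

f = (1/2)^(τ/t½) = (1/2)^(10/6) ≈ 0.3150.
C₀ = D/Vd = 722/70 ≈ 10.314 μg/mL.
Before the 6th dose, 5 doses have been given. Superposition: Cmin = C₀·(f + f² + … + f^5).
≈ 10.314 × (0.3150 + 0.0992 + 0.0313 + 0.0098 + 0.0031) ≈ 10.314 × 0.4584 ≈ 4.728 μg/mL.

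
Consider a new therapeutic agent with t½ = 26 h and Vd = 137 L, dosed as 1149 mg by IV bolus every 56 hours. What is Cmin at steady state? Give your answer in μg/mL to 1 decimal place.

k = ln2/t½ = ln2/26 ≈ 0.026660 h⁻¹; fraction remaining f = e^(−kτ) = e^(−0.026660×56) ≈ 0.2247.
Accumulation ratio R = 1/(1 − f) ≈ 1/0.7753 ≈ 1.2898.
Single-dose peak C₀ = D/Vd = 1149/137 ≈ 8.387 μg/mL.
Steady-state peak Cmax,ss = C₀·R ≈ 8.387 × 1.2898 ≈ 10.818 μg/mL.
Steady-state trough Cmin,ss = Cmax,ss·f ≈ 10.818 × 0.2247 ≈ 2.431 μg/mL.

2.4 μg/mL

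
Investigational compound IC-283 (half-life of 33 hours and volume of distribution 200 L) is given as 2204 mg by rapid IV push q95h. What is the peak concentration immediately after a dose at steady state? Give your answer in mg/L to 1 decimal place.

Over one 95-h interval, 95/33 ≈ 2.8788 half-lives elapse, leaving f ≈ 0.1360 of each dose.
At steady state, accumulation factor R = 1/(1 − e^(−kτ)) ≈ 1.1574.
Single-dose peak C₀ = D/Vd = 2204/200 ≈ 11.020 mg/L.
Steady-state peak Cmax,ss = C₀·R ≈ 11.020 × 1.1574 ≈ 12.755 mg/L.

12.8 mg/L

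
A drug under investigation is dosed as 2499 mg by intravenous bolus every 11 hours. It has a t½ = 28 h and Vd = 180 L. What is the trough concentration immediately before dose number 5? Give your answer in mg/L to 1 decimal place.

f = (1/2)^(τ/t½) = (1/2)^(11/28) ≈ 0.7616.
C₀ = D/Vd = 2499/180 ≈ 13.883 mg/L.
Before the 5th dose, 4 doses have been given. Superposition: Cmin = C₀·(f + f² + … + f^4).
≈ 13.883 × (0.7616 + 0.5800 + 0.4418 + 0.3364) ≈ 13.883 × 2.1198 ≈ 29.429 mg/L.

29.4 mg/L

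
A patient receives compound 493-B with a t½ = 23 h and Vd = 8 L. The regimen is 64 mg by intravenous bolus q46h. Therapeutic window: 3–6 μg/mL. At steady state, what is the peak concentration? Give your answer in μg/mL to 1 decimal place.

10.7 μg/mL

The dosing interval is 2 half-lives, so f = 2^(−2) = 0.25.
Accumulation ratio R = 1/(1 − f) = 1/0.75 = 4/3.
Single-dose peak C₀ = D/Vd = 64/8 = 8 μg/mL.
Steady-state peak Cmax,ss = C₀·R = 8 × 4/3 ≈ 10.667 μg/mL.
Peak 10.7 μg/mL vs MTC 6 μg/mL: exceeds toxic threshold.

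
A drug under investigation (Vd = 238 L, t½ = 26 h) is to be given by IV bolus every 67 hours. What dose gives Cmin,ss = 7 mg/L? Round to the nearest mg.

τ/t½ = 67/26 ≈ 2.5769, so f = (1/2)^(67/26) ≈ 0.167598.
Cmin,ss = (D/Vd)·f/(1−f), so D = Cmin,ss·Vd·(1−f)/f.
D = 7 × 238 × (1−f)/f ≈ 7 × 238 × 4.96666 ≈ 8274.46 mg.

8274 mg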